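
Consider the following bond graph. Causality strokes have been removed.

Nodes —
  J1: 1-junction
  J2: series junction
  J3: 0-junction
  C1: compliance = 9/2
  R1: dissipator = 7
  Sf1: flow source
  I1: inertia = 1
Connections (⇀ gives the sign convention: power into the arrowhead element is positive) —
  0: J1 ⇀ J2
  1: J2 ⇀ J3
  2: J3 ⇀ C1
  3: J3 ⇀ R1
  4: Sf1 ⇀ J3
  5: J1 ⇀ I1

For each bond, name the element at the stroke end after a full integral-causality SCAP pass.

#0 stroke at J1
#1 stroke at J2
#2 stroke at J3
#3 stroke at R1
#4 stroke at Sf1
#5 stroke at I1

#4 →Sf1  (Sf1 fixes flow; stroke at Sf1)
#2 →J3  (C1 integral (e out))
#1 →J2  (J3 effort already set via bond 2)
#3 →R1  (0-jn J3 has e-setter on 2)
#0 →J1  (J2: last free bond brings flow in)
#5 →I1  (J1 needs exactly one f-in)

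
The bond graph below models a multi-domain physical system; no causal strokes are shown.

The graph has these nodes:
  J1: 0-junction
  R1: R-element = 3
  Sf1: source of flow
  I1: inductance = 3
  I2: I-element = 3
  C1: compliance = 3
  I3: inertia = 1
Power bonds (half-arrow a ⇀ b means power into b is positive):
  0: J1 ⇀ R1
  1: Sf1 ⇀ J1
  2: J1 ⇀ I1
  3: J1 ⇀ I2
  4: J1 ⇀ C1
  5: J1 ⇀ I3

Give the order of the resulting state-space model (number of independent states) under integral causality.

4  (C1, I1, I2, I3 all integral)

bond 1 →Sf1  (source Sf1 imposes f)
bond 2 →I1  (I1 integral (f out))
bond 3 →I2  (I2 outputs flow p/I2)
bond 4 →J1  (C1: C, integral causality)
bond 0 →R1  (common-e at J1 fixed by 4)
bond 5 →I3  (J1: bond 4 brought effort, rest push out)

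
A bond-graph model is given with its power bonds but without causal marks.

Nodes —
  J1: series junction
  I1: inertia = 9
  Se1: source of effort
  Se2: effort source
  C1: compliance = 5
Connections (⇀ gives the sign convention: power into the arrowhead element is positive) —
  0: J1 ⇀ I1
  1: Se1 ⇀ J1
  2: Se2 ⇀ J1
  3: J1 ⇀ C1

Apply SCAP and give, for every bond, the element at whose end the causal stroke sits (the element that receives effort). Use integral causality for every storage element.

b1 stroke→J1  (Se1: effort source, stroke at far end)
b2 stroke→J1  (Se2 fixes effort; stroke away)
b0 stroke→I1  (I1 outputs flow p/I1)
b3 stroke→J1  (J1: bond 0 brought flow, rest push out)

#0 →I1
#1 →J1
#2 →J1
#3 →J1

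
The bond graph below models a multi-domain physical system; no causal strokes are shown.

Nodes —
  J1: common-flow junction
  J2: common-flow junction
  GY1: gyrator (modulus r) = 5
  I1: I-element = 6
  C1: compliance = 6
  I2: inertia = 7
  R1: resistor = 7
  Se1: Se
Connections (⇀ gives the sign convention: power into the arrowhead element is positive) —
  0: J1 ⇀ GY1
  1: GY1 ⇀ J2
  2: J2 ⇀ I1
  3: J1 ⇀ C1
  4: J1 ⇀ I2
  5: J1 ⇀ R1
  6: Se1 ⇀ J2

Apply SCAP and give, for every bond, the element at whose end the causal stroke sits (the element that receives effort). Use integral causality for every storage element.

#0 stroke→J1
#1 stroke→J2
#2 stroke→I1
#3 stroke→J1
#4 stroke→I2
#5 stroke→J1
#6 stroke→J2

bond 6 |J2  (Se1 (Se) sets effort on bond)
bond 2 |I1  (I1: I, integral causality)
bond 1 |J2  (common-f at J2 fixed by 2)
bond 0 |J1  (GY GY1: same side as bond 1)
bond 3 |J1  (C1 outputs effort q/C1)
bond 4 |I2  (I2 outputs flow p/I2)
bond 5 |J1  (J1: bond 4 brought flow, rest push out)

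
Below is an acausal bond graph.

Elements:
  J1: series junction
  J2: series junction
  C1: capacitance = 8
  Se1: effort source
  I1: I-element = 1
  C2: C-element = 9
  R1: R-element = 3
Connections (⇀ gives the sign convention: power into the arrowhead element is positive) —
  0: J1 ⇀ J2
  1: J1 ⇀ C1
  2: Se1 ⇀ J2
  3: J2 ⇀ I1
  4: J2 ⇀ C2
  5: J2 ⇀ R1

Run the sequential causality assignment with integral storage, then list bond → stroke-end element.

bond 0 stroke at J2
bond 1 stroke at J1
bond 2 stroke at J2
bond 3 stroke at I1
bond 4 stroke at J2
bond 5 stroke at J2

#2 →J2  (Se1: effort source, stroke at far end)
#1 →J1  (C1 integral (e out))
#0 →J2  (J1 needs exactly one f-in)
#3 →I1  (I1: I, integral causality)
#4 →J2  (J2: bond 3 brought flow, rest push out)
#5 →J2  (J2 flow already set via bond 3)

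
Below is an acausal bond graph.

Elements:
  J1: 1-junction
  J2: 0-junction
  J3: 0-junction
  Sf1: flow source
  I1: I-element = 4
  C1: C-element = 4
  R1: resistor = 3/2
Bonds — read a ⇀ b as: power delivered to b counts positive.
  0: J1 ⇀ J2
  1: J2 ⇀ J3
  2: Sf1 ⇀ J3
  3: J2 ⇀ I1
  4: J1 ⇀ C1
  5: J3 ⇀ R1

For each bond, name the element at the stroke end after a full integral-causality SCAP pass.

β2 stroke→Sf1  (Sf1 (Sf) sets flow on bond)
β3 stroke→I1  (I1 outputs flow p/I1)
β4 stroke→J1  (C1 outputs effort q/C1)
β0 stroke→J2  (J1 needs exactly one f-in)
β1 stroke→J3  (J2 effort already set via bond 0)
β5 stroke→R1  (J3: bond 1 brought effort, rest push out)

β0 stroke→J2
β1 stroke→J3
β2 stroke→Sf1
β3 stroke→I1
β4 stroke→J1
β5 stroke→R1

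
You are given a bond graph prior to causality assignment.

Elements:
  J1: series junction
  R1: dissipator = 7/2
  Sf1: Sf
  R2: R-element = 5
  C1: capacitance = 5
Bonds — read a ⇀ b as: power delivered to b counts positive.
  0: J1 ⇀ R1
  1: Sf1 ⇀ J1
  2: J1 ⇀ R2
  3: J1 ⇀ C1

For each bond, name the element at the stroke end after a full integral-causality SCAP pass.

β0 |J1
β1 |Sf1
β2 |J1
β3 |J1

b1 stroke→Sf1  (Sf1: flow source, stroke at near end)
b0 stroke→J1  (J1: bond 1 brought flow, rest push out)
b2 stroke→J1  (common-f at J1 fixed by 1)
b3 stroke→J1  (common-f at J1 fixed by 1)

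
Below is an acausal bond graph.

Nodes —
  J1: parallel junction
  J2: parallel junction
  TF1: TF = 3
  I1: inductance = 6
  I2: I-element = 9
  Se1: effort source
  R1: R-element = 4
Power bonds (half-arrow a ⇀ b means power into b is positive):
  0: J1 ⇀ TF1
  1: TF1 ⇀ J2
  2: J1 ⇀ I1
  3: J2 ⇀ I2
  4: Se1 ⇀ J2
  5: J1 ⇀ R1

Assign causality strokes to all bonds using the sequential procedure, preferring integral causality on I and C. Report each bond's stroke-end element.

bond 0 |J1
bond 1 |TF1
bond 2 |I1
bond 3 |I2
bond 4 |J2
bond 5 |R1

#4 stroke at J2  (Se1 fixes effort; stroke away)
#1 stroke at TF1  (J2: bond 4 brought effort, rest push out)
#3 stroke at I2  (common-e at J2 fixed by 4)
#0 stroke at J1  (TF1: transformer flips bond 1)
#2 stroke at I1  (0-jn J1 has e-setter on 0)
#5 stroke at R1  (common-e at J1 fixed by 0)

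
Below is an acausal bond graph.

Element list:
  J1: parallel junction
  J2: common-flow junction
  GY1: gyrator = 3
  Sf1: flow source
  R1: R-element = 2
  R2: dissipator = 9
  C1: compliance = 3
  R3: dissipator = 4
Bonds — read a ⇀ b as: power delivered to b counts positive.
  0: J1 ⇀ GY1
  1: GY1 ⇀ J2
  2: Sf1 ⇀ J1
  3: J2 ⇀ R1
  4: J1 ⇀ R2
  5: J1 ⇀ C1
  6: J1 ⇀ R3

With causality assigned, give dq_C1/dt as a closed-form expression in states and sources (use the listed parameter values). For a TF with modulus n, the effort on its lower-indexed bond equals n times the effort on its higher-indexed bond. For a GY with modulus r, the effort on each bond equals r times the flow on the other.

dq_C1/dt = F_Sf1 - 7*q_C1/36

#2 →Sf1  (Sf1 (Sf) sets flow on bond)
#5 →J1  (C1 outputs effort q/C1)
#0 →GY1  (J1 effort already set via bond 5)
#4 →R2  (0-jn J1 has e-setter on 5)
#6 →R3  (J1 effort already set via bond 5)
#1 →GY1  (GY1: gyrator matches bond 0)
#3 →J2  (1-jn J2 has f-setter on 1)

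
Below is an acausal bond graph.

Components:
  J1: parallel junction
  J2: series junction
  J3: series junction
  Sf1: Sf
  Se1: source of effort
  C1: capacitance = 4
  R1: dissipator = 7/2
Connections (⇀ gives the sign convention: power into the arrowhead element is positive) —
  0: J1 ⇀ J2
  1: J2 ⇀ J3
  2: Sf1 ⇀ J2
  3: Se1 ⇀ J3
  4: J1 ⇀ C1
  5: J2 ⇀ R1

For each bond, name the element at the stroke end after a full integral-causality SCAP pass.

b2 →Sf1  (source Sf1 imposes f)
b3 →J3  (source Se1 imposes e)
b0 →J2  (1-jn J2 has f-setter on 2)
b1 →J2  (1-jn J2 has f-setter on 2)
b5 →J2  (common-f at J2 fixed by 2)
b4 →J1  (only one effort-in slot at J1)

β0 stroke→J2
β1 stroke→J2
β2 stroke→Sf1
β3 stroke→J3
β4 stroke→J1
β5 stroke→J2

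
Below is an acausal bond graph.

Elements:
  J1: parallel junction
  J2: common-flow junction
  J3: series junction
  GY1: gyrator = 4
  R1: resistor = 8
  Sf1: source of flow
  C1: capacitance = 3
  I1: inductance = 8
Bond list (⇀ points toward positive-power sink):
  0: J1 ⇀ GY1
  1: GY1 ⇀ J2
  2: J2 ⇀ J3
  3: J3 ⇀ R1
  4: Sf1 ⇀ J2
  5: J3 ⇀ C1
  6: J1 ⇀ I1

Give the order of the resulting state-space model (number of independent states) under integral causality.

2  (C1, I1 all integral)

#4 stroke at Sf1  (Sf1 fixes flow; stroke at Sf1)
#1 stroke at J2  (J2 flow already set via bond 4)
#2 stroke at J2  (J2 flow already set via bond 4)
#3 stroke at J3  (J3 flow already set via bond 2)
#5 stroke at J3  (J3: bond 2 brought flow, rest push out)
#0 stroke at J1  (GY1 both-in/both-out from 1)
#6 stroke at I1  (J1 effort already set via bond 0)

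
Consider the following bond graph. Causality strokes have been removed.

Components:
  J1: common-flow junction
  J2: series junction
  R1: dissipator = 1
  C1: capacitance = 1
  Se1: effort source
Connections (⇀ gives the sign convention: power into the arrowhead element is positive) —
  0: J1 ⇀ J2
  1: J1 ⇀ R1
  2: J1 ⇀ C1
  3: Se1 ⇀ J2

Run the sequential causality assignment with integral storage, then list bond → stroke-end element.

b0 |J1
b1 |R1
b2 |J1
b3 |J2

b3 |J2  (Se1 (Se) sets effort on bond)
b0 |J1  (J2 needs exactly one f-in)
b2 |J1  (C1: C, integral causality)
b1 |R1  (J1: last free bond brings flow in)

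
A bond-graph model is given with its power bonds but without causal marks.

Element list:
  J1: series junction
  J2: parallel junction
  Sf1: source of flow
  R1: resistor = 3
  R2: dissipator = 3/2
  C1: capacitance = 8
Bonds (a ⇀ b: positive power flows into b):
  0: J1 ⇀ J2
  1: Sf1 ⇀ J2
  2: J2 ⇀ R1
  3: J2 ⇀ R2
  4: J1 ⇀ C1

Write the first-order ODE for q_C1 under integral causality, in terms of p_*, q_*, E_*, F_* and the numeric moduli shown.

#1 stroke at Sf1  (Sf1 (Sf) sets flow on bond)
#4 stroke at J1  (prefer integral on C1)
#0 stroke at J2  (only one flow-in slot at J1)
#2 stroke at R1  (J2 effort already set via bond 0)
#3 stroke at R2  (J2 effort already set via bond 0)

dq_C1/dt = -F_Sf1 - q_C1/8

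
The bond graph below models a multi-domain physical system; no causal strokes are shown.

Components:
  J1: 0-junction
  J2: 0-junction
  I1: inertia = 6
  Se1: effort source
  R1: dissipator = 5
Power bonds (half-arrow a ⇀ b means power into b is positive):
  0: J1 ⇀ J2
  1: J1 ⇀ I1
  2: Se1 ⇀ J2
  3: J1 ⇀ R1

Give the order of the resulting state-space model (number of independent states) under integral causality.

#2 stroke at J2  (Se1 fixes effort; stroke away)
#0 stroke at J1  (0-jn J2 has e-setter on 2)
#1 stroke at I1  (J1 effort already set via bond 0)
#3 stroke at R1  (0-jn J1 has e-setter on 0)

1  (I1 all integral)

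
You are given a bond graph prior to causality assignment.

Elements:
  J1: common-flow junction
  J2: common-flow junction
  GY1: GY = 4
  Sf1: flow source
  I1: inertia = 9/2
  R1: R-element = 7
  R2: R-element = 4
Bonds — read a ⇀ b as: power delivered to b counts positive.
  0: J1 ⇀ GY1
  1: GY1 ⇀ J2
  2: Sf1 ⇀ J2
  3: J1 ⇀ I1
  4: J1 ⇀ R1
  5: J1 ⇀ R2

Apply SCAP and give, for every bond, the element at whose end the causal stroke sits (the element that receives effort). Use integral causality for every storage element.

b0 →J1
b1 →J2
b2 →Sf1
b3 →I1
b4 →J1
b5 →J1

bond 2 →Sf1  (Sf1: flow source, stroke at near end)
bond 1 →J2  (J2 flow already set via bond 2)
bond 0 →J1  (GY1 both-in/both-out from 1)
bond 3 →I1  (prefer integral on I1)
bond 4 →J1  (common-f at J1 fixed by 3)
bond 5 →J1  (J1 flow already set via bond 3)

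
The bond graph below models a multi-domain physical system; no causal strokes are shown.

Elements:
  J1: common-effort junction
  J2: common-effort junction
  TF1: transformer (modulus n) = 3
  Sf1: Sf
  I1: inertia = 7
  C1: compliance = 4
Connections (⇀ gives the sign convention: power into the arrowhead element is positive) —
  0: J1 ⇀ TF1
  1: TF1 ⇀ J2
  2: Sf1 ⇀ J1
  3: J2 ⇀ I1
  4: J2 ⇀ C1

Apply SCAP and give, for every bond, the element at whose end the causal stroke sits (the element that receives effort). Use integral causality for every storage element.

bond 2 stroke at Sf1  (Sf1: flow source, stroke at near end)
bond 0 stroke at J1  (closing 0-jn rule on J1)
bond 1 stroke at TF1  (TF1 one-in-one-out from 0)
bond 3 stroke at I1  (I1 outputs flow p/I1)
bond 4 stroke at J2  (J2: last free bond brings effort in)

β0 |J1
β1 |TF1
β2 |Sf1
β3 |I1
β4 |J2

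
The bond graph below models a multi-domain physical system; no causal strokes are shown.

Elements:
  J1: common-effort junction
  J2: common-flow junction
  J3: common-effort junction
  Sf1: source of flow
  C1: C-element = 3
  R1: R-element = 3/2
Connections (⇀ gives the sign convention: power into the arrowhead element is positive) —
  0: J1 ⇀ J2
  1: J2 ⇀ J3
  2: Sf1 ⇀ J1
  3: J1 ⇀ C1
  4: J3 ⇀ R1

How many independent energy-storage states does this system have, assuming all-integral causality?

1  (C1 all integral)

bond 2 stroke→Sf1  (source Sf1 imposes f)
bond 3 stroke→J1  (C1 integral (e out))
bond 0 stroke→J2  (0-jn J1 has e-setter on 3)
bond 1 stroke→J3  (J2: last free bond brings flow in)
bond 4 stroke→R1  (J3 effort already set via bond 1)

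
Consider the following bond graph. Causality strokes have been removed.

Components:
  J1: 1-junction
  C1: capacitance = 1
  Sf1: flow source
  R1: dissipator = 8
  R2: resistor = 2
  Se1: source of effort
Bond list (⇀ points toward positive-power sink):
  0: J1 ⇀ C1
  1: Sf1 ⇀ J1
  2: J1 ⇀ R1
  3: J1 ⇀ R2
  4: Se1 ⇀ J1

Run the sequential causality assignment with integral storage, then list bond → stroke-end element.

β1 |Sf1  (Sf1: flow source, stroke at near end)
β4 |J1  (source Se1 imposes e)
β0 |J1  (J1 flow already set via bond 1)
β2 |J1  (common-f at J1 fixed by 1)
β3 |J1  (1-jn J1 has f-setter on 1)

b0 stroke at J1
b1 stroke at Sf1
b2 stroke at J1
b3 stroke at J1
b4 stroke at J1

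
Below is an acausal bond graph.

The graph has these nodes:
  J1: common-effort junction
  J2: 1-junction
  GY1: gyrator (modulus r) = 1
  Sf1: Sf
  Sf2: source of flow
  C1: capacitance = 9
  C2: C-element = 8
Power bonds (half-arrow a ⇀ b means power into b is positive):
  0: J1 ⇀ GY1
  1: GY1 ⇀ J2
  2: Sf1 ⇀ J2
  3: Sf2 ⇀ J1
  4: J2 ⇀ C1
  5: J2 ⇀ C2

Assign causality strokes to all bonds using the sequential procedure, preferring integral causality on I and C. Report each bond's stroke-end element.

β2 |Sf1  (Sf1: flow source, stroke at near end)
β3 |Sf2  (Sf2: flow source, stroke at near end)
β0 |J1  (closing 0-jn rule on J1)
β1 |J2  (J2 flow already set via bond 2)
β4 |J2  (J2: bond 2 brought flow, rest push out)
β5 |J2  (J2 flow already set via bond 2)

#0 stroke→J1
#1 stroke→J2
#2 stroke→Sf1
#3 stroke→Sf2
#4 stroke→J2
#5 stroke→J2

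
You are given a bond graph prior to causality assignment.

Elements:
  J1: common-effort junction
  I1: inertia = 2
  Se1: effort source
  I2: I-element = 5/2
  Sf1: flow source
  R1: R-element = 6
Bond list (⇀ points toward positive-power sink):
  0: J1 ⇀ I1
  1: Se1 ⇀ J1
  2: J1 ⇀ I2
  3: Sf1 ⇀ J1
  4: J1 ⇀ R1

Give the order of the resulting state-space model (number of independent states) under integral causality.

2  (I1, I2 all integral)

#1 |J1  (Se1: effort source, stroke at far end)
#3 |Sf1  (Sf1 (Sf) sets flow on bond)
#0 |I1  (0-jn J1 has e-setter on 1)
#2 |I2  (J1: bond 1 brought effort, rest push out)
#4 |R1  (common-e at J1 fixed by 1)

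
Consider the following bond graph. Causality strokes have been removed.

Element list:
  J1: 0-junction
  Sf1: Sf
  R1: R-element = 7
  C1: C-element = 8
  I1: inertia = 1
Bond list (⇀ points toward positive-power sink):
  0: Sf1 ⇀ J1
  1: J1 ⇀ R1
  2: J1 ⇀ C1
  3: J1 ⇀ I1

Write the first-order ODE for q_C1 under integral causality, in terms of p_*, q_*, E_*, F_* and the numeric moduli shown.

#0 stroke at Sf1  (Sf1 (Sf) sets flow on bond)
#2 stroke at J1  (prefer integral on C1)
#1 stroke at R1  (J1: bond 2 brought effort, rest push out)
#3 stroke at I1  (J1 effort already set via bond 2)

dq_C1/dt = F_Sf1 - p_I1 - q_C1/56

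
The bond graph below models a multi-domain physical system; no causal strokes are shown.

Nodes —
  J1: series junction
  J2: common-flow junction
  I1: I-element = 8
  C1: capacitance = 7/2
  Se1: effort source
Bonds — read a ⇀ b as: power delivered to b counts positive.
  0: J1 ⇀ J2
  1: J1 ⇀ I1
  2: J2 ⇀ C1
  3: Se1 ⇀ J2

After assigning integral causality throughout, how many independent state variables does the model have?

β3 |J2  (source Se1 imposes e)
β1 |I1  (I1: I, integral causality)
β0 |J1  (1-jn J1 has f-setter on 1)
β2 |J2  (common-f at J2 fixed by 0)

2  (C1, I1 all integral)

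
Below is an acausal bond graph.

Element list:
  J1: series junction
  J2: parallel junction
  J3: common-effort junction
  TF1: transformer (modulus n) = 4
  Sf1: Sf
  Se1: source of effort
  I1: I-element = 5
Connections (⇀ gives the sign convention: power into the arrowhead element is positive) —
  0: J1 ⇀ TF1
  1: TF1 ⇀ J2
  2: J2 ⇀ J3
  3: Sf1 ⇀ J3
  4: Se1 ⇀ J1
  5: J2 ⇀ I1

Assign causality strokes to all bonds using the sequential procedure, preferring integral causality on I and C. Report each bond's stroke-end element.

β0 |TF1
β1 |J2
β2 |J3
β3 |Sf1
β4 |J1
β5 |I1

#3 |Sf1  (source Sf1 imposes f)
#4 |J1  (source Se1 imposes e)
#0 |TF1  (closing 1-jn rule on J1)
#2 |J3  (only one effort-in slot at J3)
#1 |J2  (through TF1, causality passes straight; one stroke at TF1)
#5 |I1  (J2 effort already set via bond 1)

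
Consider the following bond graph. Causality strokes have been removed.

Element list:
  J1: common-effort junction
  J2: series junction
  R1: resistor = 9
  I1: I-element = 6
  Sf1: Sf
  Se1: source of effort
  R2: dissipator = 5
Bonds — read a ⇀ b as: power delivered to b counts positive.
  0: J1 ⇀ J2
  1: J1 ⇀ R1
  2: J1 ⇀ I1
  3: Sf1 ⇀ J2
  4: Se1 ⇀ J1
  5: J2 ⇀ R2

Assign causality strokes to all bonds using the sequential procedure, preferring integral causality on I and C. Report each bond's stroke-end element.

bond 3 stroke at Sf1  (Sf1 (Sf) sets flow on bond)
bond 4 stroke at J1  (Se1 (Se) sets effort on bond)
bond 0 stroke at J2  (0-jn J1 has e-setter on 4)
bond 1 stroke at R1  (common-e at J1 fixed by 4)
bond 2 stroke at I1  (0-jn J1 has e-setter on 4)
bond 5 stroke at J2  (1-jn J2 has f-setter on 3)

#0 |J2
#1 |R1
#2 |I1
#3 |Sf1
#4 |J1
#5 |J2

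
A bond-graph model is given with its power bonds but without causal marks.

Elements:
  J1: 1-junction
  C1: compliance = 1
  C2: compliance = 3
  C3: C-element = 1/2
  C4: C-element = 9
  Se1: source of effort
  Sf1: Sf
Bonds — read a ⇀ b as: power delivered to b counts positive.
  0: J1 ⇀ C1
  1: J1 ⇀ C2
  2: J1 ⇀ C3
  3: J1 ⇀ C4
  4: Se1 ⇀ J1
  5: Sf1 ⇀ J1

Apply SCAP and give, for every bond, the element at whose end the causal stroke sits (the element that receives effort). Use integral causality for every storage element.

#4 stroke→J1  (Se1: effort source, stroke at far end)
#5 stroke→Sf1  (Sf1 fixes flow; stroke at Sf1)
#0 stroke→J1  (J1: bond 5 brought flow, rest push out)
#1 stroke→J1  (J1 flow already set via bond 5)
#2 stroke→J1  (1-jn J1 has f-setter on 5)
#3 stroke→J1  (common-f at J1 fixed by 5)

#0 stroke→J1
#1 stroke→J1
#2 stroke→J1
#3 stroke→J1
#4 stroke→J1
#5 stroke→Sf1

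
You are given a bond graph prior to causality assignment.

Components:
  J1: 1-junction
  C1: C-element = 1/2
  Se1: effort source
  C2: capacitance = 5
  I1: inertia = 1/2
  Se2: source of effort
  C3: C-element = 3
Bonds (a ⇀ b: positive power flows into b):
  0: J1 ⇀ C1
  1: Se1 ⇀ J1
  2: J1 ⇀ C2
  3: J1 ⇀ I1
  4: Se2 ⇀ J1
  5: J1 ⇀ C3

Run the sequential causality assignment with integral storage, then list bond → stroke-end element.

bond 0 stroke at J1
bond 1 stroke at J1
bond 2 stroke at J1
bond 3 stroke at I1
bond 4 stroke at J1
bond 5 stroke at J1

bond 1 →J1  (Se1: effort source, stroke at far end)
bond 4 →J1  (Se2: effort source, stroke at far end)
bond 0 →J1  (prefer integral on C1)
bond 2 →J1  (C2 outputs effort q/C2)
bond 3 →I1  (prefer integral on I1)
bond 5 →J1  (J1: bond 3 brought flow, rest push out)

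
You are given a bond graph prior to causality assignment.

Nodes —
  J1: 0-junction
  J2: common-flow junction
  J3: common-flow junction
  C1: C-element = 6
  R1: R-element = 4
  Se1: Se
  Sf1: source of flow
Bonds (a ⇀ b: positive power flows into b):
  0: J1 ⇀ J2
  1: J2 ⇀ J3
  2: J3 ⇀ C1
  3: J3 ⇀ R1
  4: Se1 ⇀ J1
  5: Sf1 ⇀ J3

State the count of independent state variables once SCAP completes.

b4 stroke→J1  (Se1 fixes effort; stroke away)
b5 stroke→Sf1  (source Sf1 imposes f)
b0 stroke→J2  (J1: bond 4 brought effort, rest push out)
b1 stroke→J3  (J2 needs exactly one f-in)
b2 stroke→J3  (J3: bond 5 brought flow, rest push out)
b3 stroke→J3  (J3 flow already set via bond 5)

1  (C1 all integral)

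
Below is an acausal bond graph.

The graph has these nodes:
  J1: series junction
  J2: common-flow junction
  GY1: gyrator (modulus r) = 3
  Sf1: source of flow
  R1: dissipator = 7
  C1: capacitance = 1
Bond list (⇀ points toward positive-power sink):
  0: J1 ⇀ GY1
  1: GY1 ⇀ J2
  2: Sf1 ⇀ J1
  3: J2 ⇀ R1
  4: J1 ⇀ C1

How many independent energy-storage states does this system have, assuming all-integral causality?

1  (C1 all integral)

b2 →Sf1  (Sf1 (Sf) sets flow on bond)
b0 →J1  (common-f at J1 fixed by 2)
b4 →J1  (J1 flow already set via bond 2)
b1 →J2  (GY1 both-in/both-out from 0)
b3 →R1  (only one flow-in slot at J2)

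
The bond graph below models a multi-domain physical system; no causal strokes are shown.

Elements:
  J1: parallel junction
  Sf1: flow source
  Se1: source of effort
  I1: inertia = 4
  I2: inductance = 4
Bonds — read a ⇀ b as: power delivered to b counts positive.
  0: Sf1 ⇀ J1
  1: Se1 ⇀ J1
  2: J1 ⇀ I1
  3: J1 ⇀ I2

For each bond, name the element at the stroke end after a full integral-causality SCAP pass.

β0 stroke at Sf1
β1 stroke at J1
β2 stroke at I1
β3 stroke at I2

bond 0 stroke at Sf1  (Sf1 fixes flow; stroke at Sf1)
bond 1 stroke at J1  (Se1: effort source, stroke at far end)
bond 2 stroke at I1  (J1: bond 1 brought effort, rest push out)
bond 3 stroke at I2  (common-e at J1 fixed by 1)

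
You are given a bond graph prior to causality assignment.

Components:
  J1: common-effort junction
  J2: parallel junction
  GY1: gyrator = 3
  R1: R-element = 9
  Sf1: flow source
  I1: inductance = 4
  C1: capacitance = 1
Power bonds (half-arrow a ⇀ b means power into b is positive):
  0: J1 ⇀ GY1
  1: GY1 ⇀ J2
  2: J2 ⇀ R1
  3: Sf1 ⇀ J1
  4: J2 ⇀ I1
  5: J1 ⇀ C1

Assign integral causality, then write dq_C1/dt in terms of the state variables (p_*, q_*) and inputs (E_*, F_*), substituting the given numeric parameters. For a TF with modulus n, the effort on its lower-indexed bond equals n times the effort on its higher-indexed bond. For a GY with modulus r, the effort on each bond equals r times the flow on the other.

dq_C1/dt = F_Sf1 + 3*p_I1/4 - q_C1

#3 |Sf1  (Sf1 (Sf) sets flow on bond)
#4 |I1  (I1 outputs flow p/I1)
#5 |J1  (C1 integral (e out))
#0 |GY1  (J1: bond 5 brought effort, rest push out)
#1 |GY1  (GY1 both-in/both-out from 0)
#2 |J2  (J2: last free bond brings effort in)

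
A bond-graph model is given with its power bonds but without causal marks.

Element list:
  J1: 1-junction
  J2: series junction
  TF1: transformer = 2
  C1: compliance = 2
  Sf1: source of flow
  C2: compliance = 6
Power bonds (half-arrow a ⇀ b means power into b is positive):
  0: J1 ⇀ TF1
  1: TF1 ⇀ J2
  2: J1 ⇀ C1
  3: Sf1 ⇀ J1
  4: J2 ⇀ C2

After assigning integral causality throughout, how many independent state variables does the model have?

2  (C1, C2 all integral)

bond 3 →Sf1  (source Sf1 imposes f)
bond 0 →J1  (1-jn J1 has f-setter on 3)
bond 2 →J1  (common-f at J1 fixed by 3)
bond 1 →TF1  (TF1: transformer flips bond 0)
bond 4 →J2  (J2 flow already set via bond 1)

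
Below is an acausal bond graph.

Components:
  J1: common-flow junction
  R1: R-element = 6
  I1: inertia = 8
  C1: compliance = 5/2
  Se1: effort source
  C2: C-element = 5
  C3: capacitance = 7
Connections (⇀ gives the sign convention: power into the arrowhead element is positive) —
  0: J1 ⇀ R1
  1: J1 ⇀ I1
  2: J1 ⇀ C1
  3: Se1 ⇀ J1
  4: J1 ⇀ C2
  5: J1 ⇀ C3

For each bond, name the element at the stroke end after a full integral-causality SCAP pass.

b3 →J1  (Se1 (Se) sets effort on bond)
b1 →I1  (prefer integral on I1)
b0 →J1  (J1: bond 1 brought flow, rest push out)
b2 →J1  (common-f at J1 fixed by 1)
b4 →J1  (J1 flow already set via bond 1)
b5 →J1  (J1: bond 1 brought flow, rest push out)

b0 stroke at J1
b1 stroke at I1
b2 stroke at J1
b3 stroke at J1
b4 stroke at J1
b5 stroke at J1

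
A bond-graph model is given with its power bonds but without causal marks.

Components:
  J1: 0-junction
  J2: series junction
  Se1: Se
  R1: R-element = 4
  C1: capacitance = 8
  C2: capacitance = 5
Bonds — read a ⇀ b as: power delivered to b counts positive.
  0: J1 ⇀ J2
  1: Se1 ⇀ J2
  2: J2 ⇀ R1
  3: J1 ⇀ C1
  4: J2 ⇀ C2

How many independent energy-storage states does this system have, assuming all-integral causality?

2  (C1, C2 all integral)

b1 →J2  (Se1 (Se) sets effort on bond)
b3 →J1  (prefer integral on C1)
b0 →J2  (common-e at J1 fixed by 3)
b4 →J2  (prefer integral on C2)
b2 →R1  (J2 needs exactly one f-in)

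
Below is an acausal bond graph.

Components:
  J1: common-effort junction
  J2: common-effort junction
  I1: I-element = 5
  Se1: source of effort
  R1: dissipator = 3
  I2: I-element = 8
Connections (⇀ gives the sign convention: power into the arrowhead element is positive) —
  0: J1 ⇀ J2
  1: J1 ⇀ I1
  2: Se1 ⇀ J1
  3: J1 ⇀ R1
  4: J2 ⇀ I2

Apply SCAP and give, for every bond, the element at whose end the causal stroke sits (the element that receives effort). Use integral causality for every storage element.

b2 |J1  (Se1: effort source, stroke at far end)
b0 |J2  (J1: bond 2 brought effort, rest push out)
b1 |I1  (J1 effort already set via bond 2)
b3 |R1  (J1: bond 2 brought effort, rest push out)
b4 |I2  (J2: bond 0 brought effort, rest push out)

#0 |J2
#1 |I1
#2 |J1
#3 |R1
#4 |I2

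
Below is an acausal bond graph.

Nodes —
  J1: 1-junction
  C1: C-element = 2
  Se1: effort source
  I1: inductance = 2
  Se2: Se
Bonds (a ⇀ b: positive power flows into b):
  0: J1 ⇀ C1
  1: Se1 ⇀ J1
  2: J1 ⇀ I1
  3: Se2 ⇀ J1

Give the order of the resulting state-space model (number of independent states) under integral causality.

b1 →J1  (Se1 fixes effort; stroke away)
b3 →J1  (Se2 (Se) sets effort on bond)
b0 →J1  (C1 outputs effort q/C1)
b2 →I1  (only one flow-in slot at J1)

2  (C1, I1 all integral)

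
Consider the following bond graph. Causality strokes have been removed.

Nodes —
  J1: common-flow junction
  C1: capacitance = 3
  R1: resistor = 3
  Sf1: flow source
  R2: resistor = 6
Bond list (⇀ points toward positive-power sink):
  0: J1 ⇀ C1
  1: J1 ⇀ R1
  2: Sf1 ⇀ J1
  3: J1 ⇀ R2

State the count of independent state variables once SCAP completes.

1  (C1 all integral)

#2 stroke at Sf1  (Sf1 fixes flow; stroke at Sf1)
#0 stroke at J1  (J1 flow already set via bond 2)
#1 stroke at J1  (J1 flow already set via bond 2)
#3 stroke at J1  (common-f at J1 fixed by 2)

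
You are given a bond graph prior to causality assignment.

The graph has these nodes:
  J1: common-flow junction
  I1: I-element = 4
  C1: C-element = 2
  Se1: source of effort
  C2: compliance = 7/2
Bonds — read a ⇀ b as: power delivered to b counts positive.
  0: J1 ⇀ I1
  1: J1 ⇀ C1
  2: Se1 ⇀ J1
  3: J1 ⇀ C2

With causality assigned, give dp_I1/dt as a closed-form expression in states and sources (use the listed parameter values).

b2 stroke at J1  (source Se1 imposes e)
b0 stroke at I1  (prefer integral on I1)
b1 stroke at J1  (common-f at J1 fixed by 0)
b3 stroke at J1  (common-f at J1 fixed by 0)

dp_I1/dt = E_Se1 - q_C1/2 - 2*q_C2/7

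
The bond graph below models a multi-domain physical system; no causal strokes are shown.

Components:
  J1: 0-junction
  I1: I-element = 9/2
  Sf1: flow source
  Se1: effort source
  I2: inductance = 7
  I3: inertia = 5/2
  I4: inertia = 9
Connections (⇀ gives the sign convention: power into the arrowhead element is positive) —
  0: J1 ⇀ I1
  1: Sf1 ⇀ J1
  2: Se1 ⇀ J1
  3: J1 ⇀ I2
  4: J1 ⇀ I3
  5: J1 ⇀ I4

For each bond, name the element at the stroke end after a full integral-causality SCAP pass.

b1 →Sf1  (Sf1: flow source, stroke at near end)
b2 →J1  (Se1 (Se) sets effort on bond)
b0 →I1  (common-e at J1 fixed by 2)
b3 →I2  (J1: bond 2 brought effort, rest push out)
b4 →I3  (J1: bond 2 brought effort, rest push out)
b5 →I4  (J1: bond 2 brought effort, rest push out)

bond 0 →I1
bond 1 →Sf1
bond 2 →J1
bond 3 →I2
bond 4 →I3
bond 5 →I4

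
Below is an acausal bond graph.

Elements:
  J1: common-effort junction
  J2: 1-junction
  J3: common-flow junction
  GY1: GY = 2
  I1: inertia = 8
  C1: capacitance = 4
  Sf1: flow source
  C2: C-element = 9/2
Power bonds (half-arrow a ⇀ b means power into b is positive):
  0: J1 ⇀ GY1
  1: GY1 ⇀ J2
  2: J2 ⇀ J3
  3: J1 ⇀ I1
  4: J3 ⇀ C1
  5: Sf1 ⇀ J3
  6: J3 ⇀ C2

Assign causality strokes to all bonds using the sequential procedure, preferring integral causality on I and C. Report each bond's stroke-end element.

bond 5 →Sf1  (Sf1: flow source, stroke at near end)
bond 2 →J3  (J3 flow already set via bond 5)
bond 4 →J3  (J3: bond 5 brought flow, rest push out)
bond 6 →J3  (J3: bond 5 brought flow, rest push out)
bond 1 →J2  (J2 flow already set via bond 2)
bond 0 →J1  (GY GY1: same side as bond 1)
bond 3 →I1  (common-e at J1 fixed by 0)

bond 0 stroke at J1
bond 1 stroke at J2
bond 2 stroke at J3
bond 3 stroke at I1
bond 4 stroke at J3
bond 5 stroke at Sf1
bond 6 stroke at J3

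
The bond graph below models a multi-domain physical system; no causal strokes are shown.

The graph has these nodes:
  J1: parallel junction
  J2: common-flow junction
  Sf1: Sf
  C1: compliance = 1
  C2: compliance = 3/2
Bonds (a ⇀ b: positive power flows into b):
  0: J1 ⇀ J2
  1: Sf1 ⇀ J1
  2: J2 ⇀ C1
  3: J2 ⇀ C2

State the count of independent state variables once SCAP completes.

#1 |Sf1  (Sf1: flow source, stroke at near end)
#0 |J1  (J1 needs exactly one e-in)
#2 |J2  (J2 flow already set via bond 0)
#3 |J2  (1-jn J2 has f-setter on 0)

2  (C1, C2 all integral)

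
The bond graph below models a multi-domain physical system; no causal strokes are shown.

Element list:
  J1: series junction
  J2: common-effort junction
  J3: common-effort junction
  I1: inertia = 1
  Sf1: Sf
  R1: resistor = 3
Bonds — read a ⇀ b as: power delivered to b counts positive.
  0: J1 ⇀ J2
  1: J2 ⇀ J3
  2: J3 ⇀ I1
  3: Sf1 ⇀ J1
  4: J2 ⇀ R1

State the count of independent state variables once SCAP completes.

b3 →Sf1  (source Sf1 imposes f)
b0 →J1  (common-f at J1 fixed by 3)
b2 →I1  (I1 outputs flow p/I1)
b1 →J3  (J3 needs exactly one e-in)
b4 →J2  (J2 needs exactly one e-in)

1  (I1 all integral)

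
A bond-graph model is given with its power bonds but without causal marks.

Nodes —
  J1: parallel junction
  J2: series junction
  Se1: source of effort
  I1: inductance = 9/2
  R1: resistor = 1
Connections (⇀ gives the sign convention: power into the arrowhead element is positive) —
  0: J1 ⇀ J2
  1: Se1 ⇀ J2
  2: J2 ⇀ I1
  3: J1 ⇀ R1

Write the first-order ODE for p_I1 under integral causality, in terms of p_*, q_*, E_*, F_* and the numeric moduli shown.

dp_I1/dt = E_Se1 - 2*p_I1/9

β1 stroke at J2  (source Se1 imposes e)
β2 stroke at I1  (prefer integral on I1)
β0 stroke at J2  (J2: bond 2 brought flow, rest push out)
β3 stroke at J1  (J1: last free bond brings effort in)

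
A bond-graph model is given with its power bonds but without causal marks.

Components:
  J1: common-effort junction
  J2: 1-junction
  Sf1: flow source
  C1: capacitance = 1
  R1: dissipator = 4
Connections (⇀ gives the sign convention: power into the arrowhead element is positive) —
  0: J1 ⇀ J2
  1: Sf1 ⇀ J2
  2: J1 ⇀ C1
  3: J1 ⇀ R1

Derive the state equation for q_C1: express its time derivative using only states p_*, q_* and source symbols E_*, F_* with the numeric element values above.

b1 stroke at Sf1  (Sf1 fixes flow; stroke at Sf1)
b0 stroke at J2  (common-f at J2 fixed by 1)
b2 stroke at J1  (prefer integral on C1)
b3 stroke at R1  (J1 effort already set via bond 2)

dq_C1/dt = -F_Sf1 - q_C1/4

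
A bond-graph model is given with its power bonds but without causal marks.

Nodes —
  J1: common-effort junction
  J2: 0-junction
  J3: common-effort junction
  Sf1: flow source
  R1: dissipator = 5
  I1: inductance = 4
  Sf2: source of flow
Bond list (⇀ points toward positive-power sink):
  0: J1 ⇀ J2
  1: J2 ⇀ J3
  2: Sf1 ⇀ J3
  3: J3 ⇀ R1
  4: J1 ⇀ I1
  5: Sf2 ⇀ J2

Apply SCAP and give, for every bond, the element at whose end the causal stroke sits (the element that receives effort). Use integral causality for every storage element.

β2 →Sf1  (source Sf1 imposes f)
β5 →Sf2  (Sf2 (Sf) sets flow on bond)
β4 →I1  (prefer integral on I1)
β0 →J1  (only one effort-in slot at J1)
β1 →J2  (only one effort-in slot at J2)
β3 →J3  (only one effort-in slot at J3)

#0 stroke→J1
#1 stroke→J2
#2 stroke→Sf1
#3 stroke→J3
#4 stroke→I1
#5 stroke→Sf2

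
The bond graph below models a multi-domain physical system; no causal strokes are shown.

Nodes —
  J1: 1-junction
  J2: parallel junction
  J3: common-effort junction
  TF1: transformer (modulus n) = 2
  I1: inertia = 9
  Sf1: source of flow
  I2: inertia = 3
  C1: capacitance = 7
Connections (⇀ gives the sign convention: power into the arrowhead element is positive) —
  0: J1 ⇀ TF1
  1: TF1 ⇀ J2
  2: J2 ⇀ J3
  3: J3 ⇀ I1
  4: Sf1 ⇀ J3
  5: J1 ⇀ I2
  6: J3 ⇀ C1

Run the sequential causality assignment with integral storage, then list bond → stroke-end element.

b0 →J1
b1 →TF1
b2 →J2
b3 →I1
b4 →Sf1
b5 →I2
b6 →J3

b4 →Sf1  (source Sf1 imposes f)
b3 →I1  (I1 outputs flow p/I1)
b5 →I2  (I2 integral (f out))
b0 →J1  (common-f at J1 fixed by 5)
b1 →TF1  (TF1: transformer flips bond 0)
b2 →J2  (closing 0-jn rule on J2)
b6 →J3  (J3 needs exactly one e-in)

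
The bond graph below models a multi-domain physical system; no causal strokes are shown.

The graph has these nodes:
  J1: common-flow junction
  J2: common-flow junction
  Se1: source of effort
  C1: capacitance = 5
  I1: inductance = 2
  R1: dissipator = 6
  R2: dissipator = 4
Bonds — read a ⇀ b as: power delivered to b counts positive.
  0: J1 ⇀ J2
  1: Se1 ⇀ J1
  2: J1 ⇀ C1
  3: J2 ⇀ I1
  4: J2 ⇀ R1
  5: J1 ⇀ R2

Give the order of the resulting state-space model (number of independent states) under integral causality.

2  (C1, I1 all integral)

bond 1 →J1  (Se1 (Se) sets effort on bond)
bond 2 →J1  (C1: C, integral causality)
bond 3 →I1  (I1 integral (f out))
bond 0 →J2  (1-jn J2 has f-setter on 3)
bond 4 →J2  (1-jn J2 has f-setter on 3)
bond 5 →J1  (common-f at J1 fixed by 0)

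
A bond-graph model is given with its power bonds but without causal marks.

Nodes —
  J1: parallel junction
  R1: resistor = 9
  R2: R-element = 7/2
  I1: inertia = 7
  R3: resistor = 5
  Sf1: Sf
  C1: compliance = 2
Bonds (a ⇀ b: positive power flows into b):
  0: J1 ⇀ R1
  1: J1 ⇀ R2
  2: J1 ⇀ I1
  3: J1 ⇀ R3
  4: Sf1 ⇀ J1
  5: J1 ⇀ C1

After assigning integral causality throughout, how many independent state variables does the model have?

2  (C1, I1 all integral)

β4 stroke→Sf1  (Sf1: flow source, stroke at near end)
β2 stroke→I1  (I1 integral (f out))
β5 stroke→J1  (C1 outputs effort q/C1)
β0 stroke→R1  (J1: bond 5 brought effort, rest push out)
β1 stroke→R2  (common-e at J1 fixed by 5)
β3 stroke→R3  (J1 effort already set via bond 5)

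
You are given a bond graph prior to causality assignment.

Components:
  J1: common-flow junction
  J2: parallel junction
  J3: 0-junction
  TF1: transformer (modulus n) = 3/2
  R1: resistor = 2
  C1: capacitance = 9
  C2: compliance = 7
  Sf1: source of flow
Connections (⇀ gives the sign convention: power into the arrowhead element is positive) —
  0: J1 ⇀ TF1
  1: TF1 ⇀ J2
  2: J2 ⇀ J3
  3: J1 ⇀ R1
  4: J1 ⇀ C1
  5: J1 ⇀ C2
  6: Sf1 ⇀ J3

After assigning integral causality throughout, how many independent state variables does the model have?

#6 stroke→Sf1  (Sf1 (Sf) sets flow on bond)
#2 stroke→J3  (closing 0-jn rule on J3)
#1 stroke→J2  (J2: last free bond brings effort in)
#0 stroke→TF1  (TF1 one-in-one-out from 1)
#3 stroke→J1  (1-jn J1 has f-setter on 0)
#4 stroke→J1  (1-jn J1 has f-setter on 0)
#5 stroke→J1  (J1 flow already set via bond 0)

2  (C1, C2 all integral)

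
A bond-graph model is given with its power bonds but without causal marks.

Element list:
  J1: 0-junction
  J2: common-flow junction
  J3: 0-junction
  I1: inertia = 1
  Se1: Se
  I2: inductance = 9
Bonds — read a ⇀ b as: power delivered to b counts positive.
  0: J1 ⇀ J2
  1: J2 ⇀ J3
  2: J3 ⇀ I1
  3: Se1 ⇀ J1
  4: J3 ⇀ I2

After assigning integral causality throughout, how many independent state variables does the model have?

2  (I1, I2 all integral)

b3 stroke→J1  (Se1: effort source, stroke at far end)
b0 stroke→J2  (J1: bond 3 brought effort, rest push out)
b1 stroke→J3  (only one flow-in slot at J2)
b2 stroke→I1  (0-jn J3 has e-setter on 1)
b4 stroke→I2  (J3 effort already set via bond 1)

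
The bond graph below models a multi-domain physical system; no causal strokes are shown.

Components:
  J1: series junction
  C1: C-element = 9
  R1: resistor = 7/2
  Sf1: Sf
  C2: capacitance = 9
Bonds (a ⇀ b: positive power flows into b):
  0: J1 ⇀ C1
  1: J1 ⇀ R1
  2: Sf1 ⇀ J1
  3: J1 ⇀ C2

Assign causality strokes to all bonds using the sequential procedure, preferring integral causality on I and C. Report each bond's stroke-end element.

b2 stroke→Sf1  (Sf1 (Sf) sets flow on bond)
b0 stroke→J1  (1-jn J1 has f-setter on 2)
b1 stroke→J1  (J1 flow already set via bond 2)
b3 stroke→J1  (common-f at J1 fixed by 2)

bond 0 |J1
bond 1 |J1
bond 2 |Sf1
bond 3 |J1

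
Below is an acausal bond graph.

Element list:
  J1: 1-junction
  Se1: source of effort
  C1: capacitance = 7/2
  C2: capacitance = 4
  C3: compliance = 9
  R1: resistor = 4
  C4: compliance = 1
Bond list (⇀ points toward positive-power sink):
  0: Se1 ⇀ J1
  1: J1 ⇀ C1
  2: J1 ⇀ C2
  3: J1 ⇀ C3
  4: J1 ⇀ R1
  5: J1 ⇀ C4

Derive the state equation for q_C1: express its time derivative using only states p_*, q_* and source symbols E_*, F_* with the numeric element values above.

#0 |J1  (source Se1 imposes e)
#1 |J1  (C1 outputs effort q/C1)
#2 |J1  (C2: C, integral causality)
#3 |J1  (prefer integral on C3)
#5 |J1  (C4 outputs effort q/C4)
#4 |R1  (J1 needs exactly one f-in)

dq_C1/dt = E_Se1/4 - q_C1/14 - q_C2/16 - q_C3/36 - q_C4/4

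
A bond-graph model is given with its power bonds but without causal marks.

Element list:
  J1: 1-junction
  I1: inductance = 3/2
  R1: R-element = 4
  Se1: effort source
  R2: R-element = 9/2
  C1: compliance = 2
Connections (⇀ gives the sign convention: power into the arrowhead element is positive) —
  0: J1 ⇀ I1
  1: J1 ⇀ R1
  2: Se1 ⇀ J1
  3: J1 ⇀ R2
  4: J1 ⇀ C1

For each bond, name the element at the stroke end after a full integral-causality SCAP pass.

b0 →I1
b1 →J1
b2 →J1
b3 →J1
b4 →J1

b2 |J1  (source Se1 imposes e)
b0 |I1  (I1: I, integral causality)
b1 |J1  (J1: bond 0 brought flow, rest push out)
b3 |J1  (common-f at J1 fixed by 0)
b4 |J1  (J1 flow already set via bond 0)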